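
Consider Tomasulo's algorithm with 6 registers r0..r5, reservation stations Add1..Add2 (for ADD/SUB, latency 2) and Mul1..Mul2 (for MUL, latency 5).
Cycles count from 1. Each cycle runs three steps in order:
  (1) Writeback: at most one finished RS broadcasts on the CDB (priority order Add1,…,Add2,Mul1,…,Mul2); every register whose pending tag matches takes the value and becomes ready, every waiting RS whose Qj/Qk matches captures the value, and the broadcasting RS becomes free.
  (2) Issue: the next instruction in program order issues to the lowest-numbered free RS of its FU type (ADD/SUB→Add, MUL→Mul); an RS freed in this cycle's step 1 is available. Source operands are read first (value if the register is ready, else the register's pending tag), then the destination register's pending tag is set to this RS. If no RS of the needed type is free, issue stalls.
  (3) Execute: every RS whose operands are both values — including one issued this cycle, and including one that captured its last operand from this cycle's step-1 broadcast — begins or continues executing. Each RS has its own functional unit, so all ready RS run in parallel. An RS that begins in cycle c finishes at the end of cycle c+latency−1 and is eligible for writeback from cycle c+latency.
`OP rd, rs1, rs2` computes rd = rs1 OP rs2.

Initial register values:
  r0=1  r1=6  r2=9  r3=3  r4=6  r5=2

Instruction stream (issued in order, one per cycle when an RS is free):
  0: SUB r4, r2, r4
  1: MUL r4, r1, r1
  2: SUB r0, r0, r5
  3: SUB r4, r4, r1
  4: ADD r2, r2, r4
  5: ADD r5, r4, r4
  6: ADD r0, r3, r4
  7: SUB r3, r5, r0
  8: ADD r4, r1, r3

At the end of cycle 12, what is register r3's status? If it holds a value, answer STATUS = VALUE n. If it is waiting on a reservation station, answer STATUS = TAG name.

  c1: issue SUB r4<-Add1  regs: r0:1,r1:6,r2:9,r3:3,r4:Add1,r5:2
  c2: issue MUL r4<-Mul1  regs: r0:1,r1:6,r2:9,r3:3,r4:Mul1,r5:2
  c3: CDB Add1=3; issue SUB r0<-Add1  regs: r0:Add1,r1:6,r2:9,r3:3,r4:Mul1,r5:2
  c4: issue SUB r4<-Add2  regs: r0:Add1,r1:6,r2:9,r3:3,r4:Add2,r5:2
  c5: CDB Add1=-1; issue ADD r2<-Add1  regs: r0:-1,r1:6,r2:Add1,r3:3,r4:Add2,r5:2
  c6: stall  regs: r0:-1,r1:6,r2:Add1,r3:3,r4:Add2,r5:2
  c7: CDB Mul1=36; stall  regs: r0:-1,r1:6,r2:Add1,r3:3,r4:Add2,r5:2
  c8: stall  regs: r0:-1,r1:6,r2:Add1,r3:3,r4:Add2,r5:2
  c9: CDB Add2=30; issue ADD r5<-Add2  regs: r0:-1,r1:6,r2:Add1,r3:3,r4:30,r5:Add2
  c10: stall  regs: r0:-1,r1:6,r2:Add1,r3:3,r4:30,r5:Add2
  c11: CDB Add1=39; issue ADD r0<-Add1  regs: r0:Add1,r1:6,r2:39,r3:3,r4:30,r5:Add2
  c12: CDB Add2=60; issue SUB r3<-Add2  regs: r0:Add1,r1:6,r2:39,r3:Add2,r4:30,r5:60

STATUS = TAG Add2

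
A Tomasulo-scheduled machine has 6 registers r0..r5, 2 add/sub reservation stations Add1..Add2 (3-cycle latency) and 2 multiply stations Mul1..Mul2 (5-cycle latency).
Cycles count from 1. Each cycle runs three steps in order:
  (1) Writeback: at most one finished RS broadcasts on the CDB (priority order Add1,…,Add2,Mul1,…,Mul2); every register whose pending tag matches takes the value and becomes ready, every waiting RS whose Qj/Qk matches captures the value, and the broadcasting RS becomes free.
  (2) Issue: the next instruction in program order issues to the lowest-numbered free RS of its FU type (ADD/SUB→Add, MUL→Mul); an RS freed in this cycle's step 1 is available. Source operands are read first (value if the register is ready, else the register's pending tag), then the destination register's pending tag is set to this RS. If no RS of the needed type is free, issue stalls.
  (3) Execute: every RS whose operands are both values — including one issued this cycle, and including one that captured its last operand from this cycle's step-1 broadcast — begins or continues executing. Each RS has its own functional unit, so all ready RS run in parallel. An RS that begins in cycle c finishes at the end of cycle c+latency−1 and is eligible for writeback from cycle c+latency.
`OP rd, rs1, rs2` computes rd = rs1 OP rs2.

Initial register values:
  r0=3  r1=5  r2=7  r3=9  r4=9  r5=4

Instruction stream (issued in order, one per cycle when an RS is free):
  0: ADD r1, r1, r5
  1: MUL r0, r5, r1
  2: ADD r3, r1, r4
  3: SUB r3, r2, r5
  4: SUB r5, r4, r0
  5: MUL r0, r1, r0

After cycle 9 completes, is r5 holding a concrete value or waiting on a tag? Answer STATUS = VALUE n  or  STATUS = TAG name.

STATUS = TAG Add1

  c1: issue ADD r1<-Add1  regs: r0:3,r1:Add1,r2:7,r3:9,r4:9,r5:4
  c2: issue MUL r0<-Mul1  regs: r0:Mul1,r1:Add1,r2:7,r3:9,r4:9,r5:4
  c3: issue ADD r3<-Add2  regs: r0:Mul1,r1:Add1,r2:7,r3:Add2,r4:9,r5:4
  c4: CDB Add1=9; issue SUB r3<-Add1  regs: r0:Mul1,r1:9,r2:7,r3:Add1,r4:9,r5:4
  c5: stall  regs: r0:Mul1,r1:9,r2:7,r3:Add1,r4:9,r5:4
  c6: stall  regs: r0:Mul1,r1:9,r2:7,r3:Add1,r4:9,r5:4
  c7: CDB Add1=3; issue SUB r5<-Add1  regs: r0:Mul1,r1:9,r2:7,r3:3,r4:9,r5:Add1
  c8: CDB Add2=18; issue MUL r0<-Mul2  regs: r0:Mul2,r1:9,r2:7,r3:3,r4:9,r5:Add1
  c9: CDB Mul1=36  regs: r0:Mul2,r1:9,r2:7,r3:3,r4:9,r5:Add1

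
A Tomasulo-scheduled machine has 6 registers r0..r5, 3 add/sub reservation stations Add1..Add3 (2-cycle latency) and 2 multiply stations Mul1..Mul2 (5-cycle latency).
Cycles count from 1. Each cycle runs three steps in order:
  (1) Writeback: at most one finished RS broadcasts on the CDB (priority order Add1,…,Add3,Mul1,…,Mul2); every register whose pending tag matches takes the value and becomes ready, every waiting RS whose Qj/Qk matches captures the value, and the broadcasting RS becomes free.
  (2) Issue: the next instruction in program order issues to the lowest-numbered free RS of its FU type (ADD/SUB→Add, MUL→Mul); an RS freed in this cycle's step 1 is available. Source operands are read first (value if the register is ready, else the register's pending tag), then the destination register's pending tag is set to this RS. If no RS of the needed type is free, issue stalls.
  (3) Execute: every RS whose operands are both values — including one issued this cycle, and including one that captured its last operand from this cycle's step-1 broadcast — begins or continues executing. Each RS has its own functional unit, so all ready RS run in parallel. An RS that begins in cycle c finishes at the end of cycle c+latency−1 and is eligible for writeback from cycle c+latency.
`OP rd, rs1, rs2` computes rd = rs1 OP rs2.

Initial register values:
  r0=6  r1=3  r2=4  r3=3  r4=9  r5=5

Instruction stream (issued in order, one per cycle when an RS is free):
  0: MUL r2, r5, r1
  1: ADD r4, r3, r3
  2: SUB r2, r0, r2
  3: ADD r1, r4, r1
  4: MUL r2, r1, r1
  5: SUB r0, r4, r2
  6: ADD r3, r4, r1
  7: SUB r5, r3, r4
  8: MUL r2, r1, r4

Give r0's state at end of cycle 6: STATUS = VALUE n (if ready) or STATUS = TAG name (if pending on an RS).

STATUS = TAG Add1

cycle 1: issue MUL r2<-Mul1 // r0:6,r1:3,r2:Mul1,r3:3,r4:9,r5:5
cycle 2: issue ADD r4<-Add1 // r0:6,r1:3,r2:Mul1,r3:3,r4:Add1,r5:5
cycle 3: issue SUB r2<-Add2 // r0:6,r1:3,r2:Add2,r3:3,r4:Add1,r5:5
cycle 4: CDB Add1=6; issue ADD r1<-Add1 // r0:6,r1:Add1,r2:Add2,r3:3,r4:6,r5:5
cycle 5: issue MUL r2<-Mul2 // r0:6,r1:Add1,r2:Mul2,r3:3,r4:6,r5:5
cycle 6: CDB Add1=9; issue SUB r0<-Add1 // r0:Add1,r1:9,r2:Mul2,r3:3,r4:6,r5:5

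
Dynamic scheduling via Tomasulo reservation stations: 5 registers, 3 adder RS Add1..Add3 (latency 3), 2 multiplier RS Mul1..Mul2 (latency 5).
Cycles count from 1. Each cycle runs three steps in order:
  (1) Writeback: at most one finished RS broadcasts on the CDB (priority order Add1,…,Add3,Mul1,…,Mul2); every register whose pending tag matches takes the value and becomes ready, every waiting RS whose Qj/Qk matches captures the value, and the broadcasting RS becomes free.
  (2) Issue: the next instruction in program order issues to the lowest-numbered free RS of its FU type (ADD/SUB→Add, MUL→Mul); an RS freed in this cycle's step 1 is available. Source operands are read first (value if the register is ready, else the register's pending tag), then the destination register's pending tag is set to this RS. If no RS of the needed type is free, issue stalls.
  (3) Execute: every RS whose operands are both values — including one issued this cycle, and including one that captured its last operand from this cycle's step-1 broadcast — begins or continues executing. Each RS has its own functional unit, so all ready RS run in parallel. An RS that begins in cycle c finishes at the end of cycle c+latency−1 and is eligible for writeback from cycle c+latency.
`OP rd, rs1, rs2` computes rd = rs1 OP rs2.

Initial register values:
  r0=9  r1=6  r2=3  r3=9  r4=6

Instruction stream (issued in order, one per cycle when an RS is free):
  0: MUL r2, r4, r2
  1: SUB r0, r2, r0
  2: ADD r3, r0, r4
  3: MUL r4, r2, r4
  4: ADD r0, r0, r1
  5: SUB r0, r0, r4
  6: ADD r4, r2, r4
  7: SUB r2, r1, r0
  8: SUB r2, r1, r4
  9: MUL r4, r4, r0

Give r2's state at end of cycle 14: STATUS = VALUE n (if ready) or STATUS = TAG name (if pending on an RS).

cycle 1: issue MUL r2<-Mul1 // r0:9,r1:6,r2:Mul1,r3:9,r4:6
cycle 2: issue SUB r0<-Add1 // r0:Add1,r1:6,r2:Mul1,r3:9,r4:6
cycle 3: issue ADD r3<-Add2 // r0:Add1,r1:6,r2:Mul1,r3:Add2,r4:6
cycle 4: issue MUL r4<-Mul2 // r0:Add1,r1:6,r2:Mul1,r3:Add2,r4:Mul2
cycle 5: issue ADD r0<-Add3 // r0:Add3,r1:6,r2:Mul1,r3:Add2,r4:Mul2
cycle 6: CDB Mul1=18; stall // r0:Add3,r1:6,r2:18,r3:Add2,r4:Mul2
cycle 7: stall // r0:Add3,r1:6,r2:18,r3:Add2,r4:Mul2
cycle 8: stall // r0:Add3,r1:6,r2:18,r3:Add2,r4:Mul2
cycle 9: CDB Add1=9; issue SUB r0<-Add1 // r0:Add1,r1:6,r2:18,r3:Add2,r4:Mul2
cycle 10: stall // r0:Add1,r1:6,r2:18,r3:Add2,r4:Mul2
cycle 11: CDB Mul2=108; stall // r0:Add1,r1:6,r2:18,r3:Add2,r4:108
cycle 12: CDB Add2=15; issue ADD r4<-Add2 // r0:Add1,r1:6,r2:18,r3:15,r4:Add2
cycle 13: CDB Add3=15; issue SUB r2<-Add3 // r0:Add1,r1:6,r2:Add3,r3:15,r4:Add2
cycle 14: stall // r0:Add1,r1:6,r2:Add3,r3:15,r4:Add2

STATUS = TAG Add3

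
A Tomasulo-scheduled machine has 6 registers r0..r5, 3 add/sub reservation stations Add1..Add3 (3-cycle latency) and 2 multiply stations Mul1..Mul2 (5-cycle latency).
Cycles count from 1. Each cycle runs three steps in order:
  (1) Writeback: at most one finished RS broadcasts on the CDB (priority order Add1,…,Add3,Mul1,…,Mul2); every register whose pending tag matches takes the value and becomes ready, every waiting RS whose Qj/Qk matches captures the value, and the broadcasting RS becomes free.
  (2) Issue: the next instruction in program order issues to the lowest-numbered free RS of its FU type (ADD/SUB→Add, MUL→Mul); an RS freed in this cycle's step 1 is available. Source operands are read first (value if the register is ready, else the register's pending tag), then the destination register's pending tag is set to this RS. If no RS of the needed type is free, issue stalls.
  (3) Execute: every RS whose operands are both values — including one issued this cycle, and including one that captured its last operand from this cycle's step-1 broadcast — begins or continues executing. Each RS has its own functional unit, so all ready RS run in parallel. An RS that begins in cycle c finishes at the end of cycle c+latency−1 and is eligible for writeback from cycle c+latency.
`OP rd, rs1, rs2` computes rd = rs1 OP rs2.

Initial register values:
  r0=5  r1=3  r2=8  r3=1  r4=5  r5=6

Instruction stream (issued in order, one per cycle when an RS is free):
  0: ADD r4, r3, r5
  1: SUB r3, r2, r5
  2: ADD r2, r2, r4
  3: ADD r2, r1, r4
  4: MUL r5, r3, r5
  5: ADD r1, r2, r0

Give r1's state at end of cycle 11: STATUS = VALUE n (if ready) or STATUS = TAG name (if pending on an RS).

STATUS = VALUE 15

  c1: issue ADD r4<-Add1  regs: r0:5,r1:3,r2:8,r3:1,r4:Add1,r5:6
  c2: issue SUB r3<-Add2  regs: r0:5,r1:3,r2:8,r3:Add2,r4:Add1,r5:6
  c3: issue ADD r2<-Add3  regs: r0:5,r1:3,r2:Add3,r3:Add2,r4:Add1,r5:6
  c4: CDB Add1=7; issue ADD r2<-Add1  regs: r0:5,r1:3,r2:Add1,r3:Add2,r4:7,r5:6
  c5: CDB Add2=2; issue MUL r5<-Mul1  regs: r0:5,r1:3,r2:Add1,r3:2,r4:7,r5:Mul1
  c6: issue ADD r1<-Add2  regs: r0:5,r1:Add2,r2:Add1,r3:2,r4:7,r5:Mul1
  c7: CDB Add1=10  regs: r0:5,r1:Add2,r2:10,r3:2,r4:7,r5:Mul1
  c8: CDB Add3=15  regs: r0:5,r1:Add2,r2:10,r3:2,r4:7,r5:Mul1
  c9: -  regs: r0:5,r1:Add2,r2:10,r3:2,r4:7,r5:Mul1
  c10: CDB Add2=15  regs: r0:5,r1:15,r2:10,r3:2,r4:7,r5:Mul1
  c11: CDB Mul1=12  regs: r0:5,r1:15,r2:10,r3:2,r4:7,r5:12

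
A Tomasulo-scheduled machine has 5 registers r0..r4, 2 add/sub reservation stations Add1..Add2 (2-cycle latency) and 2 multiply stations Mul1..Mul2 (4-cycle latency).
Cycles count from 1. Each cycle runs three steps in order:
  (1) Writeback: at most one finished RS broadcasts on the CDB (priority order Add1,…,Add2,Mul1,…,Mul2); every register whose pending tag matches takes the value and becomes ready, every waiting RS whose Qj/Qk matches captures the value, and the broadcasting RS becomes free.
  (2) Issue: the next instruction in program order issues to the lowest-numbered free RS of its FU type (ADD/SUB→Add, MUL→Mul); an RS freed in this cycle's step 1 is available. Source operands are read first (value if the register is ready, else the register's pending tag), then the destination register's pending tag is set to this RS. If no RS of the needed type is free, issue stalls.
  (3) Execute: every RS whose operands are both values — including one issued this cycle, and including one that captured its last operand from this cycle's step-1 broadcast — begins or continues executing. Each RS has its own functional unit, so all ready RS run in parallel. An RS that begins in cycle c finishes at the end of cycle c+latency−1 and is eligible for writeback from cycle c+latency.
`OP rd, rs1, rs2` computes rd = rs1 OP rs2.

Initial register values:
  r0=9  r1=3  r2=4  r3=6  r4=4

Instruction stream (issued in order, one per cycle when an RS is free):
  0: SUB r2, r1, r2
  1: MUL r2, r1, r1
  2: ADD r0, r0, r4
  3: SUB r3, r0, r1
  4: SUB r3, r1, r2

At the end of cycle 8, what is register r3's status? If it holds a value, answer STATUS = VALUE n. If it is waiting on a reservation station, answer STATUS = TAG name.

STATUS = VALUE -6

c1: issue SUB r2<-Add1 | r0:9,r1:3,r2:Add1,r3:6,r4:4
c2: issue MUL r2<-Mul1 | r0:9,r1:3,r2:Mul1,r3:6,r4:4
c3: CDB Add1=-1; issue ADD r0<-Add1 | r0:Add1,r1:3,r2:Mul1,r3:6,r4:4
c4: issue SUB r3<-Add2 | r0:Add1,r1:3,r2:Mul1,r3:Add2,r4:4
c5: CDB Add1=13; issue SUB r3<-Add1 | r0:13,r1:3,r2:Mul1,r3:Add1,r4:4
c6: CDB Mul1=9 | r0:13,r1:3,r2:9,r3:Add1,r4:4
c7: CDB Add2=10 | r0:13,r1:3,r2:9,r3:Add1,r4:4
c8: CDB Add1=-6 | r0:13,r1:3,r2:9,r3:-6,r4:4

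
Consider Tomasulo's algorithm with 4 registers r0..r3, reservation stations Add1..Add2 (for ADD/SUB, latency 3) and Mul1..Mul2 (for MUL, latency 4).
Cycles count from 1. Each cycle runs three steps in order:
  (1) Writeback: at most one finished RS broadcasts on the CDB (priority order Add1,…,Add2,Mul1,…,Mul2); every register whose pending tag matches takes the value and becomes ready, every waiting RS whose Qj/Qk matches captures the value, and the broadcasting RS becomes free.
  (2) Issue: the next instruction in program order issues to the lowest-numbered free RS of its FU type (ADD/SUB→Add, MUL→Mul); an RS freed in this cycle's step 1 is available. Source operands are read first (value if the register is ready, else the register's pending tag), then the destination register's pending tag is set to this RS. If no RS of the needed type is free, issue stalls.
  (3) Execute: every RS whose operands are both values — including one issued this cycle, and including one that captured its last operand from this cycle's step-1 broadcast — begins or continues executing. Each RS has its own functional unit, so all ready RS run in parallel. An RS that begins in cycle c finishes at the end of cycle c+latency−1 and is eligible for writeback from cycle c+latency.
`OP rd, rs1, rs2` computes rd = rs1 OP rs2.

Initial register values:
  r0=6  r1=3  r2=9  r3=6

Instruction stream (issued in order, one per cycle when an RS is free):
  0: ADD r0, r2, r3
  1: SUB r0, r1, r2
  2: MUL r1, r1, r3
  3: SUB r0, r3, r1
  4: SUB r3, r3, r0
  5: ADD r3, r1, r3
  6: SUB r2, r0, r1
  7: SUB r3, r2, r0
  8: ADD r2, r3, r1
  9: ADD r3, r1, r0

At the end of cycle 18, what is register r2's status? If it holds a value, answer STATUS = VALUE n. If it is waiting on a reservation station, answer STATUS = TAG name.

STATUS = TAG Add2

c1: issue ADD r0<-Add1 | r0:Add1,r1:3,r2:9,r3:6
c2: issue SUB r0<-Add2 | r0:Add2,r1:3,r2:9,r3:6
c3: issue MUL r1<-Mul1 | r0:Add2,r1:Mul1,r2:9,r3:6
c4: CDB Add1=15; issue SUB r0<-Add1 | r0:Add1,r1:Mul1,r2:9,r3:6
c5: CDB Add2=-6; issue SUB r3<-Add2 | r0:Add1,r1:Mul1,r2:9,r3:Add2
c6: stall | r0:Add1,r1:Mul1,r2:9,r3:Add2
c7: CDB Mul1=18; stall | r0:Add1,r1:18,r2:9,r3:Add2
c8: stall | r0:Add1,r1:18,r2:9,r3:Add2
c9: stall | r0:Add1,r1:18,r2:9,r3:Add2
c10: CDB Add1=-12; issue ADD r3<-Add1 | r0:-12,r1:18,r2:9,r3:Add1
c11: stall | r0:-12,r1:18,r2:9,r3:Add1
c12: stall | r0:-12,r1:18,r2:9,r3:Add1
c13: CDB Add2=18; issue SUB r2<-Add2 | r0:-12,r1:18,r2:Add2,r3:Add1
c14: stall | r0:-12,r1:18,r2:Add2,r3:Add1
c15: stall | r0:-12,r1:18,r2:Add2,r3:Add1
c16: CDB Add1=36; issue SUB r3<-Add1 | r0:-12,r1:18,r2:Add2,r3:Add1
c17: CDB Add2=-30; issue ADD r2<-Add2 | r0:-12,r1:18,r2:Add2,r3:Add1
c18: stall | r0:-12,r1:18,r2:Add2,r3:Add1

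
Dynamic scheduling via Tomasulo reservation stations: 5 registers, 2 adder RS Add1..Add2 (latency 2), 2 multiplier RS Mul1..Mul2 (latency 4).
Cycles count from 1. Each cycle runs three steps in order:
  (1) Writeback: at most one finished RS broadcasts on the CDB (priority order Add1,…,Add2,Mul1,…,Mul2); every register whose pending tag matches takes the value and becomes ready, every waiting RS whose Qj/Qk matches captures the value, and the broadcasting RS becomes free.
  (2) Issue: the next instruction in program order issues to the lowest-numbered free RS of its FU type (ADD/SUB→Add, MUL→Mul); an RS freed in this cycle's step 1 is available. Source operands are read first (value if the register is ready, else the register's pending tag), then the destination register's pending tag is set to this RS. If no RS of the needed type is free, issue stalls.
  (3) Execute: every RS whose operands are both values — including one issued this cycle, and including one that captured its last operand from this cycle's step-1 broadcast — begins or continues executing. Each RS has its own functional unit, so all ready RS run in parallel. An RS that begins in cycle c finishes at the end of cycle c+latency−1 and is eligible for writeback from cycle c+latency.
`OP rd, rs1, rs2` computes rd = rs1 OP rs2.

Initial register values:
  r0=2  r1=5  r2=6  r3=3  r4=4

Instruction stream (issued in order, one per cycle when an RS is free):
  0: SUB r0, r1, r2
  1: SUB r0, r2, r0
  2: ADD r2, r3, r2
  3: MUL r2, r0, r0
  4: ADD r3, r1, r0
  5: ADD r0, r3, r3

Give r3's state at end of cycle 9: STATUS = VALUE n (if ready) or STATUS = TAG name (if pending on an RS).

STATUS = VALUE 12

c1: issue SUB r0<-Add1 | r0:Add1,r1:5,r2:6,r3:3,r4:4
c2: issue SUB r0<-Add2 | r0:Add2,r1:5,r2:6,r3:3,r4:4
c3: CDB Add1=-1; issue ADD r2<-Add1 | r0:Add2,r1:5,r2:Add1,r3:3,r4:4
c4: issue MUL r2<-Mul1 | r0:Add2,r1:5,r2:Mul1,r3:3,r4:4
c5: CDB Add1=9; issue ADD r3<-Add1 | r0:Add2,r1:5,r2:Mul1,r3:Add1,r4:4
c6: CDB Add2=7; issue ADD r0<-Add2 | r0:Add2,r1:5,r2:Mul1,r3:Add1,r4:4
c7: - | r0:Add2,r1:5,r2:Mul1,r3:Add1,r4:4
c8: CDB Add1=12 | r0:Add2,r1:5,r2:Mul1,r3:12,r4:4
c9: - | r0:Add2,r1:5,r2:Mul1,r3:12,r4:4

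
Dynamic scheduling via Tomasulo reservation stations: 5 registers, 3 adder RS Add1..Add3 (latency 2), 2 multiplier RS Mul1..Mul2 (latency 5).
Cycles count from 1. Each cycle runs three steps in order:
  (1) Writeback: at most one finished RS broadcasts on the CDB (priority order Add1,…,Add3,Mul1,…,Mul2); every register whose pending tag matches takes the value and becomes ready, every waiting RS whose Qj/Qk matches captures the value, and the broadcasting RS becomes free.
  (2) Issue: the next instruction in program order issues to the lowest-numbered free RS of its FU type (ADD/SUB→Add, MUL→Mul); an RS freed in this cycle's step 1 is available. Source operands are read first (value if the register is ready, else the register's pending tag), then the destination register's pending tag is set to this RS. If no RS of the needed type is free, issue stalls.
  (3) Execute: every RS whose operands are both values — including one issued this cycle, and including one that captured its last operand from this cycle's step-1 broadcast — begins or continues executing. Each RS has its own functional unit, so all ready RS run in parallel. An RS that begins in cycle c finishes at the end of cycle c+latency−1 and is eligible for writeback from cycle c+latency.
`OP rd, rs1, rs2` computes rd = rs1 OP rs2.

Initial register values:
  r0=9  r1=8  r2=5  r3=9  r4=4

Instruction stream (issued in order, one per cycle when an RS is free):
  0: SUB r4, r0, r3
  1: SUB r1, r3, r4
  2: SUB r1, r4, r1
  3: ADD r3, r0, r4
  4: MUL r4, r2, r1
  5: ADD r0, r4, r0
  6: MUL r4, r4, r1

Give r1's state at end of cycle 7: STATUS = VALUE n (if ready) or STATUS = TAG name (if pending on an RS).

STATUS = VALUE -9

cycle 1: issue SUB r4<-Add1 // r0:9,r1:8,r2:5,r3:9,r4:Add1
cycle 2: issue SUB r1<-Add2 // r0:9,r1:Add2,r2:5,r3:9,r4:Add1
cycle 3: CDB Add1=0; issue SUB r1<-Add1 // r0:9,r1:Add1,r2:5,r3:9,r4:0
cycle 4: issue ADD r3<-Add3 // r0:9,r1:Add1,r2:5,r3:Add3,r4:0
cycle 5: CDB Add2=9; issue MUL r4<-Mul1 // r0:9,r1:Add1,r2:5,r3:Add3,r4:Mul1
cycle 6: CDB Add3=9; issue ADD r0<-Add2 // r0:Add2,r1:Add1,r2:5,r3:9,r4:Mul1
cycle 7: CDB Add1=-9; issue MUL r4<-Mul2 // r0:Add2,r1:-9,r2:5,r3:9,r4:Mul2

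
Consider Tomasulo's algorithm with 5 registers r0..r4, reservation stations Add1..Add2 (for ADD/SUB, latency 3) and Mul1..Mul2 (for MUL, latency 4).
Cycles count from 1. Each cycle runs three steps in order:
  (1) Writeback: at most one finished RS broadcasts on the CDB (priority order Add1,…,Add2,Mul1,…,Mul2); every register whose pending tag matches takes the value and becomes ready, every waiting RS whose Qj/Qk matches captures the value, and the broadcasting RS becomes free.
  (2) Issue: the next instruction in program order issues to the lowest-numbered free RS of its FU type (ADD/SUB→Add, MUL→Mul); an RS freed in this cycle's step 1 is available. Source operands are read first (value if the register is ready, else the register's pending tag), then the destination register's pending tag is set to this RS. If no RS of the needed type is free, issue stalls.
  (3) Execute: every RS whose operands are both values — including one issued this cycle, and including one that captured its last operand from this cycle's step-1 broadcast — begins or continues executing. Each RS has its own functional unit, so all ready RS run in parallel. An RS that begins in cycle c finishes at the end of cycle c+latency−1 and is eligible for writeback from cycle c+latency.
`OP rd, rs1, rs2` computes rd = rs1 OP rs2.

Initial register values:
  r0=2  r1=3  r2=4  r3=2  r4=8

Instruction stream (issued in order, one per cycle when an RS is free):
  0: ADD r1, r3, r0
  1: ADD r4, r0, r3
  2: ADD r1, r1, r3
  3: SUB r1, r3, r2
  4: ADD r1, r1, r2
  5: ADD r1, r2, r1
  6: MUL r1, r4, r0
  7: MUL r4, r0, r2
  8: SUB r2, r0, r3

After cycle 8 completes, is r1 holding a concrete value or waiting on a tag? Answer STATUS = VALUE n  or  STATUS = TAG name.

c1: issue ADD r1<-Add1 | r0:2,r1:Add1,r2:4,r3:2,r4:8
c2: issue ADD r4<-Add2 | r0:2,r1:Add1,r2:4,r3:2,r4:Add2
c3: stall | r0:2,r1:Add1,r2:4,r3:2,r4:Add2
c4: CDB Add1=4; issue ADD r1<-Add1 | r0:2,r1:Add1,r2:4,r3:2,r4:Add2
c5: CDB Add2=4; issue SUB r1<-Add2 | r0:2,r1:Add2,r2:4,r3:2,r4:4
c6: stall | r0:2,r1:Add2,r2:4,r3:2,r4:4
c7: CDB Add1=6; issue ADD r1<-Add1 | r0:2,r1:Add1,r2:4,r3:2,r4:4
c8: CDB Add2=-2; issue ADD r1<-Add2 | r0:2,r1:Add2,r2:4,r3:2,r4:4

STATUS = TAG Add2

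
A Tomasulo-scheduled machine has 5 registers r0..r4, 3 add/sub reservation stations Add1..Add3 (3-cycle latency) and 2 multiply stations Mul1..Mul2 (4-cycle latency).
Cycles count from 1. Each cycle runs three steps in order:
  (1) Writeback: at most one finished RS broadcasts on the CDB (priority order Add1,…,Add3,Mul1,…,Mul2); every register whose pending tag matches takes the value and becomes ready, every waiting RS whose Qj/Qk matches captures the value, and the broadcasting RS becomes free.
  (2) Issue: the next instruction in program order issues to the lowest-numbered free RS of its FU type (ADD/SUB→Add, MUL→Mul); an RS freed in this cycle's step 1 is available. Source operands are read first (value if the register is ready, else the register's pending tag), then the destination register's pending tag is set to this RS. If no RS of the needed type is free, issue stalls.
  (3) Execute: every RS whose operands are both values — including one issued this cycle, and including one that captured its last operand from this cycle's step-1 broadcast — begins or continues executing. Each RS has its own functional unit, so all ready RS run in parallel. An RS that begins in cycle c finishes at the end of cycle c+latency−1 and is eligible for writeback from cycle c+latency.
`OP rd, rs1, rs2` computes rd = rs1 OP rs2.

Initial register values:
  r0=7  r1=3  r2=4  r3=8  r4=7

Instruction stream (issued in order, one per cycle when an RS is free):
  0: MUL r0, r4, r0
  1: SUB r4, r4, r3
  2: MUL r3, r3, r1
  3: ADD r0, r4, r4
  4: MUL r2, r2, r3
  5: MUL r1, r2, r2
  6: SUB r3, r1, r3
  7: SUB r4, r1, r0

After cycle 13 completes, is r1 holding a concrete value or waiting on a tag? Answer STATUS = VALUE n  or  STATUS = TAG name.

cycle 1: issue MUL r0<-Mul1 // r0:Mul1,r1:3,r2:4,r3:8,r4:7
cycle 2: issue SUB r4<-Add1 // r0:Mul1,r1:3,r2:4,r3:8,r4:Add1
cycle 3: issue MUL r3<-Mul2 // r0:Mul1,r1:3,r2:4,r3:Mul2,r4:Add1
cycle 4: issue ADD r0<-Add2 // r0:Add2,r1:3,r2:4,r3:Mul2,r4:Add1
cycle 5: CDB Add1=-1; stall // r0:Add2,r1:3,r2:4,r3:Mul2,r4:-1
cycle 6: CDB Mul1=49; issue MUL r2<-Mul1 // r0:Add2,r1:3,r2:Mul1,r3:Mul2,r4:-1
cycle 7: CDB Mul2=24; issue MUL r1<-Mul2 // r0:Add2,r1:Mul2,r2:Mul1,r3:24,r4:-1
cycle 8: CDB Add2=-2; issue SUB r3<-Add1 // r0:-2,r1:Mul2,r2:Mul1,r3:Add1,r4:-1
cycle 9: issue SUB r4<-Add2 // r0:-2,r1:Mul2,r2:Mul1,r3:Add1,r4:Add2
cycle 10: - // r0:-2,r1:Mul2,r2:Mul1,r3:Add1,r4:Add2
cycle 11: CDB Mul1=96 // r0:-2,r1:Mul2,r2:96,r3:Add1,r4:Add2
cycle 12: - // r0:-2,r1:Mul2,r2:96,r3:Add1,r4:Add2
cycle 13: - // r0:-2,r1:Mul2,r2:96,r3:Add1,r4:Add2

STATUS = TAG Mul2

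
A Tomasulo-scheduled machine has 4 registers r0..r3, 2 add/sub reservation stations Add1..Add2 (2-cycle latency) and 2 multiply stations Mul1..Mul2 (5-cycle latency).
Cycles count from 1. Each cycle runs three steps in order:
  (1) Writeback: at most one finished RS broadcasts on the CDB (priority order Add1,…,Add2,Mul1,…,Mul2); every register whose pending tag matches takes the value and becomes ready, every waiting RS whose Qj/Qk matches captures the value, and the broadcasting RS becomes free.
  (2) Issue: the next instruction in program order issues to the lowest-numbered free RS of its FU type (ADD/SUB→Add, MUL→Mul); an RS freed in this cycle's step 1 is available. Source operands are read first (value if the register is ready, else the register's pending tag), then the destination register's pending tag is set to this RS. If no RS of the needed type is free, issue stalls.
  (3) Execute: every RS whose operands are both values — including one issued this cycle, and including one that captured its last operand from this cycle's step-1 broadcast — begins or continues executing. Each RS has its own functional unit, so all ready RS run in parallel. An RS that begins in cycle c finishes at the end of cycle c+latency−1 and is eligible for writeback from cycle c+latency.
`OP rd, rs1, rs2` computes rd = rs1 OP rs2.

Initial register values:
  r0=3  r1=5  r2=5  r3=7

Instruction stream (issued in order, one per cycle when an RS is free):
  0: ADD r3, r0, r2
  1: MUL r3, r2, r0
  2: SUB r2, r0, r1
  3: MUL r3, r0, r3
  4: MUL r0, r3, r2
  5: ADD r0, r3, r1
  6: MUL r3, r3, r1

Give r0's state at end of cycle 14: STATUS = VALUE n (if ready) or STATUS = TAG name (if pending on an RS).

  c1: issue ADD r3<-Add1  regs: r0:3,r1:5,r2:5,r3:Add1
  c2: issue MUL r3<-Mul1  regs: r0:3,r1:5,r2:5,r3:Mul1
  c3: CDB Add1=8; issue SUB r2<-Add1  regs: r0:3,r1:5,r2:Add1,r3:Mul1
  c4: issue MUL r3<-Mul2  regs: r0:3,r1:5,r2:Add1,r3:Mul2
  c5: CDB Add1=-2; stall  regs: r0:3,r1:5,r2:-2,r3:Mul2
  c6: stall  regs: r0:3,r1:5,r2:-2,r3:Mul2
  c7: CDB Mul1=15; issue MUL r0<-Mul1  regs: r0:Mul1,r1:5,r2:-2,r3:Mul2
  c8: issue ADD r0<-Add1  regs: r0:Add1,r1:5,r2:-2,r3:Mul2
  c9: stall  regs: r0:Add1,r1:5,r2:-2,r3:Mul2
  c10: stall  regs: r0:Add1,r1:5,r2:-2,r3:Mul2
  c11: stall  regs: r0:Add1,r1:5,r2:-2,r3:Mul2
  c12: CDB Mul2=45; issue MUL r3<-Mul2  regs: r0:Add1,r1:5,r2:-2,r3:Mul2
  c13: -  regs: r0:Add1,r1:5,r2:-2,r3:Mul2
  c14: CDB Add1=50  regs: r0:50,r1:5,r2:-2,r3:Mul2

STATUS = VALUE 50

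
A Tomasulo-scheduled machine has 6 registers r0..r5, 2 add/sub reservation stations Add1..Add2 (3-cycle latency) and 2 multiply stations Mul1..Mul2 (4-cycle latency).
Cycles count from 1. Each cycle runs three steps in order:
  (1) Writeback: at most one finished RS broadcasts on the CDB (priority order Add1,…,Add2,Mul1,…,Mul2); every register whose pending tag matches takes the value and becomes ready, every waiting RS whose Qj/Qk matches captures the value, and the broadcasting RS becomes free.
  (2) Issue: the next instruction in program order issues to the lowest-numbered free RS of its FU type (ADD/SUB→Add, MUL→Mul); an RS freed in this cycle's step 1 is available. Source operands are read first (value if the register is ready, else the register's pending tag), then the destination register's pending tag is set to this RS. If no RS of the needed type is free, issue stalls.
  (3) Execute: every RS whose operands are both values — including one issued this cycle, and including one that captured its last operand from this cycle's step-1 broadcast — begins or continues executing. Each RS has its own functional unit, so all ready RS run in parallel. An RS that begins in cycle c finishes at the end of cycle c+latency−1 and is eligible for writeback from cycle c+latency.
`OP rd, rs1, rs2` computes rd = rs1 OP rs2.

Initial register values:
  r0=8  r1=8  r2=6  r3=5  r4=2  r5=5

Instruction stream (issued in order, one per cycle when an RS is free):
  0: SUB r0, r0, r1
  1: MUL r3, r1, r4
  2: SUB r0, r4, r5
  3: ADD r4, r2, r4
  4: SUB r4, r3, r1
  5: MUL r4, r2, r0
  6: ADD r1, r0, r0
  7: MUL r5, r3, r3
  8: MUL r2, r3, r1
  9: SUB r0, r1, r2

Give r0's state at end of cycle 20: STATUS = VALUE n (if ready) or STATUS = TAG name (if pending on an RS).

STATUS = VALUE 90

cycle 1: issue SUB r0<-Add1 // r0:Add1,r1:8,r2:6,r3:5,r4:2,r5:5
cycle 2: issue MUL r3<-Mul1 // r0:Add1,r1:8,r2:6,r3:Mul1,r4:2,r5:5
cycle 3: issue SUB r0<-Add2 // r0:Add2,r1:8,r2:6,r3:Mul1,r4:2,r5:5
cycle 4: CDB Add1=0; issue ADD r4<-Add1 // r0:Add2,r1:8,r2:6,r3:Mul1,r4:Add1,r5:5
cycle 5: stall // r0:Add2,r1:8,r2:6,r3:Mul1,r4:Add1,r5:5
cycle 6: CDB Add2=-3; issue SUB r4<-Add2 // r0:-3,r1:8,r2:6,r3:Mul1,r4:Add2,r5:5
cycle 7: CDB Add1=8; issue MUL r4<-Mul2 // r0:-3,r1:8,r2:6,r3:Mul1,r4:Mul2,r5:5
cycle 8: CDB Mul1=16; issue ADD r1<-Add1 // r0:-3,r1:Add1,r2:6,r3:16,r4:Mul2,r5:5
cycle 9: issue MUL r5<-Mul1 // r0:-3,r1:Add1,r2:6,r3:16,r4:Mul2,r5:Mul1
cycle 10: stall // r0:-3,r1:Add1,r2:6,r3:16,r4:Mul2,r5:Mul1
cycle 11: CDB Add1=-6; stall // r0:-3,r1:-6,r2:6,r3:16,r4:Mul2,r5:Mul1
cycle 12: CDB Add2=8; stall // r0:-3,r1:-6,r2:6,r3:16,r4:Mul2,r5:Mul1
cycle 13: CDB Mul1=256; issue MUL r2<-Mul1 // r0:-3,r1:-6,r2:Mul1,r3:16,r4:Mul2,r5:256
cycle 14: CDB Mul2=-18; issue SUB r0<-Add1 // r0:Add1,r1:-6,r2:Mul1,r3:16,r4:-18,r5:256
cycle 15: - // r0:Add1,r1:-6,r2:Mul1,r3:16,r4:-18,r5:256
cycle 16: - // r0:Add1,r1:-6,r2:Mul1,r3:16,r4:-18,r5:256
cycle 17: CDB Mul1=-96 // r0:Add1,r1:-6,r2:-96,r3:16,r4:-18,r5:256
cycle 18: - // r0:Add1,r1:-6,r2:-96,r3:16,r4:-18,r5:256
cycle 19: - // r0:Add1,r1:-6,r2:-96,r3:16,r4:-18,r5:256
cycle 20: CDB Add1=90 // r0:90,r1:-6,r2:-96,r3:16,r4:-18,r5:256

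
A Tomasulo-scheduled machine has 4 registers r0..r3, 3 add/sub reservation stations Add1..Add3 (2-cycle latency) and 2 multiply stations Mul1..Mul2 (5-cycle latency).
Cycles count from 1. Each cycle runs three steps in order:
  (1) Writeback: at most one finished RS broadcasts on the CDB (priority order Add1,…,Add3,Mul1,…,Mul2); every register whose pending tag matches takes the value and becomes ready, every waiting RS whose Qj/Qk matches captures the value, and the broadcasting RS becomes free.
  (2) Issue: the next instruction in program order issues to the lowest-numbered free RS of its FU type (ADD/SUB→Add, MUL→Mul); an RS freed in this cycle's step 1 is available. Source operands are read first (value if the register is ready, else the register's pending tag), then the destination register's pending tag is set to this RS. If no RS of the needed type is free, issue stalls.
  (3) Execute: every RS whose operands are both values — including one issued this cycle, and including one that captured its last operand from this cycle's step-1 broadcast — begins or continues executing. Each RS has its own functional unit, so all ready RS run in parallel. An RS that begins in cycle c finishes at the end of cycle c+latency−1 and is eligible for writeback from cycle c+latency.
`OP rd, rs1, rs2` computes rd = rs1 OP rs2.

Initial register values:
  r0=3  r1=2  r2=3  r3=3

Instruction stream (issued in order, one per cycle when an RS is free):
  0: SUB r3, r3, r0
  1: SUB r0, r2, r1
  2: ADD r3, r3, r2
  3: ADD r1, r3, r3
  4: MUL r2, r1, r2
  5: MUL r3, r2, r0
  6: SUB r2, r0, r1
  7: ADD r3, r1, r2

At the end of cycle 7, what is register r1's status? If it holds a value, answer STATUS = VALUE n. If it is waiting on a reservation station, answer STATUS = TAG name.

STATUS = VALUE 6

cycle 1: issue SUB r3<-Add1 // r0:3,r1:2,r2:3,r3:Add1
cycle 2: issue SUB r0<-Add2 // r0:Add2,r1:2,r2:3,r3:Add1
cycle 3: CDB Add1=0; issue ADD r3<-Add1 // r0:Add2,r1:2,r2:3,r3:Add1
cycle 4: CDB Add2=1; issue ADD r1<-Add2 // r0:1,r1:Add2,r2:3,r3:Add1
cycle 5: CDB Add1=3; issue MUL r2<-Mul1 // r0:1,r1:Add2,r2:Mul1,r3:3
cycle 6: issue MUL r3<-Mul2 // r0:1,r1:Add2,r2:Mul1,r3:Mul2
cycle 7: CDB Add2=6; issue SUB r2<-Add1 // r0:1,r1:6,r2:Add1,r3:Mul2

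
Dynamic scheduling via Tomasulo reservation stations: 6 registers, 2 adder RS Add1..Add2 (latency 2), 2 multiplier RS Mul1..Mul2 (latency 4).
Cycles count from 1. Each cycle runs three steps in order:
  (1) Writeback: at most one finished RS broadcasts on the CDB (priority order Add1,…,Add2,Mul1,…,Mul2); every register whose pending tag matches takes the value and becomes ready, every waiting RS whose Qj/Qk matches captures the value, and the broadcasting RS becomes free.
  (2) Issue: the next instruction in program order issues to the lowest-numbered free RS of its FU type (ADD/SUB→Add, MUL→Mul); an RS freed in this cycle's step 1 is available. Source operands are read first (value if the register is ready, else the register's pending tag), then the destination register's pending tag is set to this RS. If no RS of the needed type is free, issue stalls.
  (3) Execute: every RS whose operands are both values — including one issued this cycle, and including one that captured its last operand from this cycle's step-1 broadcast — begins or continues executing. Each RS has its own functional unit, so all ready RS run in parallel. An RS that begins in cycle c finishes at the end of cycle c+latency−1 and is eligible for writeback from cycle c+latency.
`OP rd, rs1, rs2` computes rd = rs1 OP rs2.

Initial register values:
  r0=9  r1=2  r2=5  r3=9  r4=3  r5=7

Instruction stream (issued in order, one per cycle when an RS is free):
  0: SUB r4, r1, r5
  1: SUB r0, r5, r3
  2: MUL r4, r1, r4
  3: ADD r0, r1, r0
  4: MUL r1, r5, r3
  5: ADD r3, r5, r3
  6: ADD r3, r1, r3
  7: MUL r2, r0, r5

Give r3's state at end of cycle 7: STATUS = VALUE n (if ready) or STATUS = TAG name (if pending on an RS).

c1: issue SUB r4<-Add1 | r0:9,r1:2,r2:5,r3:9,r4:Add1,r5:7
c2: issue SUB r0<-Add2 | r0:Add2,r1:2,r2:5,r3:9,r4:Add1,r5:7
c3: CDB Add1=-5; issue MUL r4<-Mul1 | r0:Add2,r1:2,r2:5,r3:9,r4:Mul1,r5:7
c4: CDB Add2=-2; issue ADD r0<-Add1 | r0:Add1,r1:2,r2:5,r3:9,r4:Mul1,r5:7
c5: issue MUL r1<-Mul2 | r0:Add1,r1:Mul2,r2:5,r3:9,r4:Mul1,r5:7
c6: CDB Add1=0; issue ADD r3<-Add1 | r0:0,r1:Mul2,r2:5,r3:Add1,r4:Mul1,r5:7
c7: CDB Mul1=-10; issue ADD r3<-Add2 | r0:0,r1:Mul2,r2:5,r3:Add2,r4:-10,r5:7

STATUS = TAG Add2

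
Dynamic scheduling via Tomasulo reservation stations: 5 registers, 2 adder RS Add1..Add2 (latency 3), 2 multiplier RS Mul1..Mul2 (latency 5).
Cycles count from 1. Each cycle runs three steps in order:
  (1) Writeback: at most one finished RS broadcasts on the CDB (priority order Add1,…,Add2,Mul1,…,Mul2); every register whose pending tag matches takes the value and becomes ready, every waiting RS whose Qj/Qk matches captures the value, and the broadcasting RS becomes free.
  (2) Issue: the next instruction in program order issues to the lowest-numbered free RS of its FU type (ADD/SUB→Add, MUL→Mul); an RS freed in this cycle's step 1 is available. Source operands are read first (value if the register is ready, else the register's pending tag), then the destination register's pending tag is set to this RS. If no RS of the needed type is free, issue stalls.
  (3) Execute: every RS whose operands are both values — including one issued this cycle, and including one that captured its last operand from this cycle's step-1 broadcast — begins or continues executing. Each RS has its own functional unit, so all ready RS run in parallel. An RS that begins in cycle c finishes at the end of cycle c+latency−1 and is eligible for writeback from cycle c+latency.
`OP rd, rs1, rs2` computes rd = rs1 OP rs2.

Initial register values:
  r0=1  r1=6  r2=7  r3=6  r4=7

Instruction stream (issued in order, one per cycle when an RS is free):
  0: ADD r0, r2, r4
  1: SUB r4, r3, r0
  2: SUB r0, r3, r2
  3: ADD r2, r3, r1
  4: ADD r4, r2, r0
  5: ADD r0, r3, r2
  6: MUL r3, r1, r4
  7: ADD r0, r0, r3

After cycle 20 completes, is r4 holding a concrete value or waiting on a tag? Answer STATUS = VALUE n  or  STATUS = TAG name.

STATUS = VALUE 11

cycle 1: issue ADD r0<-Add1 // r0:Add1,r1:6,r2:7,r3:6,r4:7
cycle 2: issue SUB r4<-Add2 // r0:Add1,r1:6,r2:7,r3:6,r4:Add2
cycle 3: stall // r0:Add1,r1:6,r2:7,r3:6,r4:Add2
cycle 4: CDB Add1=14; issue SUB r0<-Add1 // r0:Add1,r1:6,r2:7,r3:6,r4:Add2
cycle 5: stall // r0:Add1,r1:6,r2:7,r3:6,r4:Add2
cycle 6: stall // r0:Add1,r1:6,r2:7,r3:6,r4:Add2
cycle 7: CDB Add1=-1; issue ADD r2<-Add1 // r0:-1,r1:6,r2:Add1,r3:6,r4:Add2
cycle 8: CDB Add2=-8; issue ADD r4<-Add2 // r0:-1,r1:6,r2:Add1,r3:6,r4:Add2
cycle 9: stall // r0:-1,r1:6,r2:Add1,r3:6,r4:Add2
cycle 10: CDB Add1=12; issue ADD r0<-Add1 // r0:Add1,r1:6,r2:12,r3:6,r4:Add2
cycle 11: issue MUL r3<-Mul1 // r0:Add1,r1:6,r2:12,r3:Mul1,r4:Add2
cycle 12: stall // r0:Add1,r1:6,r2:12,r3:Mul1,r4:Add2
cycle 13: CDB Add1=18; issue ADD r0<-Add1 // r0:Add1,r1:6,r2:12,r3:Mul1,r4:Add2
cycle 14: CDB Add2=11 // r0:Add1,r1:6,r2:12,r3:Mul1,r4:11
cycle 15: - // r0:Add1,r1:6,r2:12,r3:Mul1,r4:11
cycle 16: - // r0:Add1,r1:6,r2:12,r3:Mul1,r4:11
cycle 17: - // r0:Add1,r1:6,r2:12,r3:Mul1,r4:11
cycle 18: - // r0:Add1,r1:6,r2:12,r3:Mul1,r4:11
cycle 19: CDB Mul1=66 // r0:Add1,r1:6,r2:12,r3:66,r4:11
cycle 20: - // r0:Add1,r1:6,r2:12,r3:66,r4:11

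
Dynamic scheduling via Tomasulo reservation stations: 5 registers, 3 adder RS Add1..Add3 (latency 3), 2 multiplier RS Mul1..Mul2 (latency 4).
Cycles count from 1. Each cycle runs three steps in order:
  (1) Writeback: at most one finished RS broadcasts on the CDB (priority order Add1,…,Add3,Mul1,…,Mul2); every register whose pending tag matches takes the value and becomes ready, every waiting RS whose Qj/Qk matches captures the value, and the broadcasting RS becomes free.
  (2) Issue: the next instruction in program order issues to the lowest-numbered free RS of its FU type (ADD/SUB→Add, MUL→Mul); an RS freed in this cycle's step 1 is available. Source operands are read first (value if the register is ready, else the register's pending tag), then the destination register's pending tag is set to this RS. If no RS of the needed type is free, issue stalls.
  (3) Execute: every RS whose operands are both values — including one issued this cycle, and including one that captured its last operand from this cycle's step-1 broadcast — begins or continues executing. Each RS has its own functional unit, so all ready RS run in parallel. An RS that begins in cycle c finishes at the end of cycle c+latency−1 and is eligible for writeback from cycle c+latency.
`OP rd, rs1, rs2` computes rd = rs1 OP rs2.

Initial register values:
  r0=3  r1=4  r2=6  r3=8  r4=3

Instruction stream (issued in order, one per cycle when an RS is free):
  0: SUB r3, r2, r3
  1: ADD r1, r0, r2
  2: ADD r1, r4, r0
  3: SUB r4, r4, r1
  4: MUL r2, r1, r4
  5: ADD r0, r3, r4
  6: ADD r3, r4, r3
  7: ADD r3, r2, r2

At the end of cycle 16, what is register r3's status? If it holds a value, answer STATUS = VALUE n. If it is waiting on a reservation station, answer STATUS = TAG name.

cycle 1: issue SUB r3<-Add1 // r0:3,r1:4,r2:6,r3:Add1,r4:3
cycle 2: issue ADD r1<-Add2 // r0:3,r1:Add2,r2:6,r3:Add1,r4:3
cycle 3: issue ADD r1<-Add3 // r0:3,r1:Add3,r2:6,r3:Add1,r4:3
cycle 4: CDB Add1=-2; issue SUB r4<-Add1 // r0:3,r1:Add3,r2:6,r3:-2,r4:Add1
cycle 5: CDB Add2=9; issue MUL r2<-Mul1 // r0:3,r1:Add3,r2:Mul1,r3:-2,r4:Add1
cycle 6: CDB Add3=6; issue ADD r0<-Add2 // r0:Add2,r1:6,r2:Mul1,r3:-2,r4:Add1
cycle 7: issue ADD r3<-Add3 // r0:Add2,r1:6,r2:Mul1,r3:Add3,r4:Add1
cycle 8: stall // r0:Add2,r1:6,r2:Mul1,r3:Add3,r4:Add1
cycle 9: CDB Add1=-3; issue ADD r3<-Add1 // r0:Add2,r1:6,r2:Mul1,r3:Add1,r4:-3
cycle 10: - // r0:Add2,r1:6,r2:Mul1,r3:Add1,r4:-3
cycle 11: - // r0:Add2,r1:6,r2:Mul1,r3:Add1,r4:-3
cycle 12: CDB Add2=-5 // r0:-5,r1:6,r2:Mul1,r3:Add1,r4:-3
cycle 13: CDB Add3=-5 // r0:-5,r1:6,r2:Mul1,r3:Add1,r4:-3
cycle 14: CDB Mul1=-18 // r0:-5,r1:6,r2:-18,r3:Add1,r4:-3
cycle 15: - // r0:-5,r1:6,r2:-18,r3:Add1,r4:-3
cycle 16: - // r0:-5,r1:6,r2:-18,r3:Add1,r4:-3

STATUS = TAG Add1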